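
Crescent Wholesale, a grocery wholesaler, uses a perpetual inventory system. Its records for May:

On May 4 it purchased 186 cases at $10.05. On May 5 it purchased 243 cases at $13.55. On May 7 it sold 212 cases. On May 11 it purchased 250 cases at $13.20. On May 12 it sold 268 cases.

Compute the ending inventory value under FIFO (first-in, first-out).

Ending inventory = $2,626.80

May 7, 212 sold [FIFO — oldest first]: 186 @ $10.05 + 26 @ $13.55 = $2,221.60
May 12, 268 sold [FIFO — oldest first]: 217 @ $13.55 + 51 @ $13.20 = $3,613.55
Total COGS = $2,221.60 + $3,613.55 = $5,835.15
Ending inventory: 199 @ $13.20 = $2,626.80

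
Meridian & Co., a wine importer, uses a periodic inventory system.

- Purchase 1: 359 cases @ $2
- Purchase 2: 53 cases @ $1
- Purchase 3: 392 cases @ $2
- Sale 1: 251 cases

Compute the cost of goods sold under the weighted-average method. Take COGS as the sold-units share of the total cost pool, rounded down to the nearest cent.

COGS = $485.45

Sale 1, sell 251: 251/804 × $1,555.00 → $485.45
Ending inventory (cost pool remaining) = $1,069.55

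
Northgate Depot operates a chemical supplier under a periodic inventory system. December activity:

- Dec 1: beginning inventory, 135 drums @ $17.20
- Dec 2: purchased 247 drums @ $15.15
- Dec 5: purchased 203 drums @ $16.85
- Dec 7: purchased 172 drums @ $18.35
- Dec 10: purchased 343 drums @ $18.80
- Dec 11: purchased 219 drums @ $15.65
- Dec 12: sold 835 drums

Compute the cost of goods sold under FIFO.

COGS = $14,107.20

Dec 12, 835 sold [FIFO — oldest first]: 135 @ $17.20 + 247 @ $15.15 + 203 @ $16.85 + 172 @ $18.35 + 78 @ $18.80 = $14,107.20
Ending inventory: 265 @ $18.80 + 219 @ $15.65 = $8,409.35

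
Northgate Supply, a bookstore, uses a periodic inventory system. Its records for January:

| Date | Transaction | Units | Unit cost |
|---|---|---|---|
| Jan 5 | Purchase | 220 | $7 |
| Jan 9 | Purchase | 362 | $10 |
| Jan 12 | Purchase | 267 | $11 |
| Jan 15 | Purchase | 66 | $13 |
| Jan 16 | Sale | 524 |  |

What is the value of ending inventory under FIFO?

Jan 16, 524 sold [FIFO — oldest first]: 220 @ $7 + 304 @ $10 = $4,580
Ending inventory: 58 @ $10 + 267 @ $11 + 66 @ $13 = $4,375
Check: goods available $8,955 = COGS $4,580 + ending $4,375

Ending inventory = $4,375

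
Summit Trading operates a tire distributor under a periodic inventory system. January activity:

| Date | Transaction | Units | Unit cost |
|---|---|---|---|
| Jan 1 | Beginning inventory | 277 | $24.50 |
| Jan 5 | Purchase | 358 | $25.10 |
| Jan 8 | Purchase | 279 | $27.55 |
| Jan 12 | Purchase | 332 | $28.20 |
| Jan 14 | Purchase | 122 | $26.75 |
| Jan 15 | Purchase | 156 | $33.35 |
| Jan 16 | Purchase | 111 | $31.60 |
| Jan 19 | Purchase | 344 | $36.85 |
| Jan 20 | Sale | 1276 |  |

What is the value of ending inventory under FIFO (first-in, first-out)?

Jan 20, 1276 sold [FIFO — oldest first]: 277 @ $24.50 + 358 @ $25.10 + 279 @ $27.55 + 332 @ $28.20 + 30 @ $26.75 = $33,623.65
Ending inventory: 92 @ $26.75 + 156 @ $33.35 + 111 @ $31.60 + 344 @ $36.85 = $23,847.60
Check: goods available $57,471.25 = COGS $33,623.65 + ending $23,847.60

Ending inventory = $23,847.60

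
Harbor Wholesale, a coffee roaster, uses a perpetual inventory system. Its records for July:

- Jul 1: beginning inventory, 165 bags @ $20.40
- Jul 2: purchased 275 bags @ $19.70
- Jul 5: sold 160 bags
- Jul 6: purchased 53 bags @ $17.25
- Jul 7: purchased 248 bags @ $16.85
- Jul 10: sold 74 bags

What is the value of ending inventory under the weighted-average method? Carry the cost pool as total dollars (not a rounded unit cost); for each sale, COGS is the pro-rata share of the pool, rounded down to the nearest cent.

After Jul 1: 165 on hand, pool $3,366.00 (≈ $20.4000 each)
After Jul 2: 440 on hand, pool $8,783.50 (≈ $19.9625 each)
Jul 5, sell 160: 160/440 × $8,783.50 → $3,194.00
After Jul 6: 333 on hand, pool $6,503.75 (≈ $19.5308 each)
After Jul 7: 581 on hand, pool $10,682.55 (≈ $18.3865 each)
Jul 10, sell 74: 74/581 × $10,682.55 → $1,360.60
Total COGS = $3,194.00 + $1,360.60 = $4,554.60
Ending inventory (cost pool remaining) = $9,321.95
Check: goods available $13,876.55 = COGS $4,554.60 + ending $9,321.95

Ending inventory = $9,321.95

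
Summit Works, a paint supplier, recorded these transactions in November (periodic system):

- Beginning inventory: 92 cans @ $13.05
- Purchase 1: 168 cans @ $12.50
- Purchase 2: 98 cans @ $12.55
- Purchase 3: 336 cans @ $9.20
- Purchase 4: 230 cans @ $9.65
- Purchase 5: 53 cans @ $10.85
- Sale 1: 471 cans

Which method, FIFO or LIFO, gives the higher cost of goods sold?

FIFO

FIFO COGS: 92 @ $13.05 + 168 @ $12.50 + 98 @ $12.55 + 113 @ $9.20 = $5,570.10
LIFO COGS: 53 @ $10.85 + 230 @ $9.65 + 188 @ $9.20 = $4,524.15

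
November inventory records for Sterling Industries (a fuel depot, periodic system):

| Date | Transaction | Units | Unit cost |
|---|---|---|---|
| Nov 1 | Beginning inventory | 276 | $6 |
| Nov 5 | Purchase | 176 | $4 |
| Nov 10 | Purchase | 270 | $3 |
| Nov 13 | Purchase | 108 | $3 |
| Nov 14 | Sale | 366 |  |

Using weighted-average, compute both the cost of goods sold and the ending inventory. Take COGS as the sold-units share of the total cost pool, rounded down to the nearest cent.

Nov 14, sell 366: 366/830 × $3,494.00 → $1,540.72
Ending inventory (cost pool remaining) = $1,953.28

COGS = $1,540.72; ending inventory = $1,953.28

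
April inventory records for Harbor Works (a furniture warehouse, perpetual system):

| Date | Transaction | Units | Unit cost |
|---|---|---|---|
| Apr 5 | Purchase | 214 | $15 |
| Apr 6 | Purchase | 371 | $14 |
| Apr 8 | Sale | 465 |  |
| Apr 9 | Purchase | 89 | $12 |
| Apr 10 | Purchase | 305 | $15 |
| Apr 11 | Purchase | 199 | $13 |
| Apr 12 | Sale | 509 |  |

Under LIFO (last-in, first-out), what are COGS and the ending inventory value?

COGS = $13,826; ending inventory = $2,808

Apr 8, 465 sold [LIFO — newest first]: 371 @ $14 + 94 @ $15 = $6,604
Apr 12, 509 sold [LIFO — newest first]: 199 @ $13 + 305 @ $15 + 5 @ $12 = $7,222
Total COGS = $6,604 + $7,222 = $13,826
Ending inventory: 120 @ $15 + 84 @ $12 = $2,808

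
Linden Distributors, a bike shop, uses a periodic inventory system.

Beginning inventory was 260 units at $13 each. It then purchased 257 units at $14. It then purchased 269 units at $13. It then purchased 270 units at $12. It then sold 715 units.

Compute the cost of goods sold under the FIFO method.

Sale 1 (715) [FIFO — oldest first]: 260 @ $13 + 257 @ $14 + 198 @ $13 = $9,552
Ending inventory: 71 @ $13 + 270 @ $12 = $4,163
Check: goods available $13,715 = COGS $9,552 + ending $4,163

COGS = $9,552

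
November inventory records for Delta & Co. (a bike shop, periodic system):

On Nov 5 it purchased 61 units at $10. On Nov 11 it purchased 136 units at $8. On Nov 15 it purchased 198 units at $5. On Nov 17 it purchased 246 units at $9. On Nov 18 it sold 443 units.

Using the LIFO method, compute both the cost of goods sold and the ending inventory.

Nov 18, 443 sold [LIFO — newest first]: 246 @ $9 + 197 @ $5 = $3,199
Ending inventory: 61 @ $10 + 136 @ $8 + 1 @ $5 = $1,703

COGS = $3,199; ending inventory = $1,703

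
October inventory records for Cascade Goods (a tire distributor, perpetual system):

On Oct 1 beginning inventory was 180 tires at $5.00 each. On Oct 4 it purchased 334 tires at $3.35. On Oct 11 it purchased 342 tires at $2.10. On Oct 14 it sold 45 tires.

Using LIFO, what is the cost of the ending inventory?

Oct 14, 45 sold [LIFO — newest first]: 45 @ $2.10 = $94.50
Ending inventory: 180 @ $5.00 + 334 @ $3.35 + 297 @ $2.10 = $2,642.60

Ending inventory = $2,642.60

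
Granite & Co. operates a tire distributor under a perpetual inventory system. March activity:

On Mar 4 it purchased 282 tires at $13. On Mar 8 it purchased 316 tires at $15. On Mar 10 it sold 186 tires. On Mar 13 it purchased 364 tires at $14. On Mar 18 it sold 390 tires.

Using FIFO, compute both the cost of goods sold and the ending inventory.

COGS = $8,076; ending inventory = $5,426

Mar 10, 186 sold [FIFO — oldest first]: 186 @ $13 = $2,418
Mar 18, 390 sold [FIFO — oldest first]: 96 @ $13 + 294 @ $15 = $5,658
Total COGS = $2,418 + $5,658 = $8,076
Ending inventory: 22 @ $15 + 364 @ $14 = $5,426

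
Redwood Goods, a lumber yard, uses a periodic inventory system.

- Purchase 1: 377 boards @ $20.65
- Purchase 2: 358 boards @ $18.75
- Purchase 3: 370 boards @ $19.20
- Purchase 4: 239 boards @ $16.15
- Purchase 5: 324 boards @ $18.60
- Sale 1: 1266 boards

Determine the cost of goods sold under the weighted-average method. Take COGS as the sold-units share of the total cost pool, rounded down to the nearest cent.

COGS = $23,899.01

Sale 1, sell 1266: 1266/1668 × $31,487.80 → $23,899.01
Ending inventory (cost pool remaining) = $7,588.79
Check: goods available $31,487.80 = COGS $23,899.01 + ending $7,588.79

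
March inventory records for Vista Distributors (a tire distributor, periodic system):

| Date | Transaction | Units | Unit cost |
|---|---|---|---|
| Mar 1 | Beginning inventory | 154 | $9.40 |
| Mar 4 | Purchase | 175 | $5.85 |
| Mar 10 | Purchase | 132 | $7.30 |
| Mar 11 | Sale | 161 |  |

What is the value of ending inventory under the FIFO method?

Ending inventory = $1,946.40

Mar 11, 161 sold [FIFO — oldest first]: 154 @ $9.40 + 7 @ $5.85 = $1,488.55
Ending inventory: 168 @ $5.85 + 132 @ $7.30 = $1,946.40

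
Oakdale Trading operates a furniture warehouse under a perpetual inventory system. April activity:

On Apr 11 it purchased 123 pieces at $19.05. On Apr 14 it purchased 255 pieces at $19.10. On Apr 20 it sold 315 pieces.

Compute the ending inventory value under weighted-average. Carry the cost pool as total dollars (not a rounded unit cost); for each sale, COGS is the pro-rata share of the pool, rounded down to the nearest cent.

After Apr 11: 123 on hand, pool $2,343.15 (≈ $19.0500 each)
After Apr 14: 378 on hand, pool $7,213.65 (≈ $19.0837 each)
Apr 20, sell 315: 315/378 × $7,213.65 → $6,011.37
Ending inventory (cost pool remaining) = $1,202.28

Ending inventory = $1,202.28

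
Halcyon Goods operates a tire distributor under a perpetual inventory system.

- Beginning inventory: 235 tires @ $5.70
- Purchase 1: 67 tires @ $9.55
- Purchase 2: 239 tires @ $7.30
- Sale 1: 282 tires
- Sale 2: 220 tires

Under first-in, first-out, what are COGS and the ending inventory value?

Sale 1 (282) [FIFO — oldest first]: 235 @ $5.70 + 47 @ $9.55 = $1,788.35
Sale 2 (220) [FIFO — oldest first]: 20 @ $9.55 + 200 @ $7.30 = $1,651.00
Total COGS = $1,788.35 + $1,651.00 = $3,439.35
Ending inventory: 39 @ $7.30 = $284.70
Check: goods available $3,724.05 = COGS $3,439.35 + ending $284.70

COGS = $3,439.35; ending inventory = $284.70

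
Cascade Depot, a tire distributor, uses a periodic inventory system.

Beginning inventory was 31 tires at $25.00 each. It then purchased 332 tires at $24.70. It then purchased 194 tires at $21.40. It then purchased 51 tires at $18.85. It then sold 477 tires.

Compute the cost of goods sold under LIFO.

Sale 1 (477) [LIFO — newest first]: 51 @ $18.85 + 194 @ $21.40 + 232 @ $24.70 = $10,843.35
Ending inventory: 31 @ $25.00 + 100 @ $24.70 = $3,245.00

COGS = $10,843.35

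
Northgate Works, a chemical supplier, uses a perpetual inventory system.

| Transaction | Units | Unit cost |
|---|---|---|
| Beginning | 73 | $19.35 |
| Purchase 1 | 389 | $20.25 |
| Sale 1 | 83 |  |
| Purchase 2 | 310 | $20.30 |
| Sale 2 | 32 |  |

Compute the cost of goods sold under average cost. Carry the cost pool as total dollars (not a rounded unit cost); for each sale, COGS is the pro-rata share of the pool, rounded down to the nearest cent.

After Beginning: 73 on hand, pool $1,412.55 (≈ $19.3500 each)
After Purchase 1: 462 on hand, pool $9,289.80 (≈ $20.1078 each)
Sale 1, sell 83: 83/462 × $9,289.80 → $1,668.94
After Purchase 2: 689 on hand, pool $13,913.86 (≈ $20.1943 each)
Sale 2, sell 32: 32/689 × $13,913.86 → $646.21
Total COGS = $1,668.94 + $646.21 = $2,315.15
Ending inventory (cost pool remaining) = $13,267.65

COGS = $2,315.15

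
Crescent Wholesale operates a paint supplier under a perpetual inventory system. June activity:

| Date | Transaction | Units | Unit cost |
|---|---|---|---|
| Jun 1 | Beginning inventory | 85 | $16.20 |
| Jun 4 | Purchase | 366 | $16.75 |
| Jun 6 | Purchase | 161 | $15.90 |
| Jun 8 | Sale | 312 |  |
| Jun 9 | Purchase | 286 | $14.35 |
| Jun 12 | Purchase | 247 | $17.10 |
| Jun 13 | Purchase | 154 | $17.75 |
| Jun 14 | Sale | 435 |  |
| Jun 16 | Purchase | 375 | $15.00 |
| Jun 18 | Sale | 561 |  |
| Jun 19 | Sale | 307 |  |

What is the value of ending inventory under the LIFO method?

Ending inventory = $955.80

Jun 8, 312 sold [LIFO — newest first]: 161 @ $15.90 + 151 @ $16.75 = $5,089.15
Jun 14, 435 sold [LIFO — newest first]: 154 @ $17.75 + 247 @ $17.10 + 34 @ $14.35 = $7,445.10
Jun 18, 561 sold [LIFO — newest first]: 375 @ $15.00 + 186 @ $14.35 = $8,294.10
Jun 19, 307 sold [LIFO — newest first]: 66 @ $14.35 + 215 @ $16.75 + 26 @ $16.20 = $4,969.55
Total COGS = $5,089.15 + $7,445.10 + $8,294.10 + $4,969.55 = $25,797.90
Ending inventory: 59 @ $16.20 = $955.80
Check: goods available $26,753.70 = COGS $25,797.90 + ending $955.80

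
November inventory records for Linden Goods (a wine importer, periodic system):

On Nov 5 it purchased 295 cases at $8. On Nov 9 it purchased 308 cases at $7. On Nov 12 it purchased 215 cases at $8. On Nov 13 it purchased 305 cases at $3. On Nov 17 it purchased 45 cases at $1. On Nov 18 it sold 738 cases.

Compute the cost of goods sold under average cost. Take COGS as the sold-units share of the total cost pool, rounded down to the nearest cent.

Nov 18, sell 738: 738/1168 × $7,196.00 → $4,546.78
Ending inventory (cost pool remaining) = $2,649.22
Check: goods available $7,196.00 = COGS $4,546.78 + ending $2,649.22

COGS = $4,546.78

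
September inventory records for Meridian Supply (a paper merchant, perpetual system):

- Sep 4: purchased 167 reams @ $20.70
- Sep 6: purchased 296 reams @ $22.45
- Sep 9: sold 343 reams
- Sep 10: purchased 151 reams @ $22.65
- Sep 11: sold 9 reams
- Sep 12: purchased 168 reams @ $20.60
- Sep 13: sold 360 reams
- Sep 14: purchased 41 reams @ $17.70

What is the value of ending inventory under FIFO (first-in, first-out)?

Sep 9, 343 sold [FIFO — oldest first]: 167 @ $20.70 + 176 @ $22.45 = $7,408.10
Sep 11, 9 sold [FIFO — oldest first]: 9 @ $22.45 = $202.05
Sep 13, 360 sold [FIFO — oldest first]: 111 @ $22.45 + 151 @ $22.65 + 98 @ $20.60 = $7,930.90
Total COGS = $7,408.10 + $202.05 + $7,930.90 = $15,541.05
Ending inventory: 70 @ $20.60 + 41 @ $17.70 = $2,167.70
Check: goods available $17,708.75 = COGS $15,541.05 + ending $2,167.70

Ending inventory = $2,167.70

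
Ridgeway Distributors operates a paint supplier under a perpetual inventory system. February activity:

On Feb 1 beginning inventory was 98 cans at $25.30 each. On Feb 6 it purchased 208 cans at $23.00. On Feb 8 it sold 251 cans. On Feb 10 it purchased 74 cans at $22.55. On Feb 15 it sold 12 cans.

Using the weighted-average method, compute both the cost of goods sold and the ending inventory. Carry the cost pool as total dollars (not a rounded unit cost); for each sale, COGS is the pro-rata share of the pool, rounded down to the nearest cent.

COGS = $6,234.55; ending inventory = $2,697.55

After Feb 1: 98 on hand, pool $2,479.40 (≈ $25.3000 each)
After Feb 6: 306 on hand, pool $7,263.40 (≈ $23.7366 each)
Feb 8, sell 251: 251/306 × $7,263.40 → $5,957.88
After Feb 10: 129 on hand, pool $2,974.22 (≈ $23.0560 each)
Feb 15, sell 12: 12/129 × $2,974.22 → $276.67
Total COGS = $5,957.88 + $276.67 = $6,234.55
Ending inventory (cost pool remaining) = $2,697.55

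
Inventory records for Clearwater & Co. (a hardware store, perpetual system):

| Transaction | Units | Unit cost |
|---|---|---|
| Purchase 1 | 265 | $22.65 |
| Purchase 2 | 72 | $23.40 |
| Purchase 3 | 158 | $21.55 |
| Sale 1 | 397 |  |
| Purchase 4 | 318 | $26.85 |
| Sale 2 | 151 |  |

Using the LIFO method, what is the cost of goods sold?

COGS = $12,926.60

Sale 1 (397) [LIFO — newest first]: 158 @ $21.55 + 72 @ $23.40 + 167 @ $22.65 = $8,872.25
Sale 2 (151) [LIFO — newest first]: 151 @ $26.85 = $4,054.35
Total COGS = $8,872.25 + $4,054.35 = $12,926.60
Ending inventory: 98 @ $22.65 + 167 @ $26.85 = $6,703.65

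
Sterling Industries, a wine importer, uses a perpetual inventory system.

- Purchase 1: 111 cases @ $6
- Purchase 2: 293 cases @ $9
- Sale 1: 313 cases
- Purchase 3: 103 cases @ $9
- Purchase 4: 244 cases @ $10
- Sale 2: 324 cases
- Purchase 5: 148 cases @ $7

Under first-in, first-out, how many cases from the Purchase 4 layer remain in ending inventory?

Sale 1 (313) [FIFO — oldest first]: 111 @ $6 + 202 @ $9 = $2,484
Sale 2 (324) [FIFO — oldest first]: 91 @ $9 + 103 @ $9 + 130 @ $10 = $3,046
Total COGS = $2,484 + $3,046 = $5,530
Ending inventory: 114 @ $10 + 148 @ $7 = $2,176

114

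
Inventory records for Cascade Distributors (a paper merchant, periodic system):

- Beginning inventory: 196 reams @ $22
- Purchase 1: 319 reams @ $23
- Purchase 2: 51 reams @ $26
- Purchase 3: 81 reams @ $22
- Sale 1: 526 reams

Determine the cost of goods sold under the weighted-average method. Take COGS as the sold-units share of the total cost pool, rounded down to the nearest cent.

COGS = $11,997.19

Sale 1, sell 526: 526/647 × $14,757.00 → $11,997.19
Ending inventory (cost pool remaining) = $2,759.81
Check: goods available $14,757.00 = COGS $11,997.19 + ending $2,759.81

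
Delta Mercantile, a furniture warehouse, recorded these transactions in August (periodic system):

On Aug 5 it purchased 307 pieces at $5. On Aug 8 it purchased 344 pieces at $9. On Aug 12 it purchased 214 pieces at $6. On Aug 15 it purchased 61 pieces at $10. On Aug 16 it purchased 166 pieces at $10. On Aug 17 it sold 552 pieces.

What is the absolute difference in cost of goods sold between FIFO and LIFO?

FIFO COGS: 307 @ $5 + 245 @ $9 = $3,740
LIFO COGS: 166 @ $10 + 61 @ $10 + 214 @ $6 + 111 @ $9 = $4,553
Difference = |$3,740 − $4,553| = $813

$813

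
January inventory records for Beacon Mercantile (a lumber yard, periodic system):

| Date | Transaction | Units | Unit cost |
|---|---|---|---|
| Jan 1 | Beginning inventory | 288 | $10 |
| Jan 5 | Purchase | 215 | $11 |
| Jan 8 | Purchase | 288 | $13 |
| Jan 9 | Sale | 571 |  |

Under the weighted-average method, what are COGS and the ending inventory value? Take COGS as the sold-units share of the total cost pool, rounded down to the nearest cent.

Jan 9, sell 571: 571/791 × $8,989.00 → $6,488.89
Ending inventory (cost pool remaining) = $2,500.11

COGS = $6,488.89; ending inventory = $2,500.11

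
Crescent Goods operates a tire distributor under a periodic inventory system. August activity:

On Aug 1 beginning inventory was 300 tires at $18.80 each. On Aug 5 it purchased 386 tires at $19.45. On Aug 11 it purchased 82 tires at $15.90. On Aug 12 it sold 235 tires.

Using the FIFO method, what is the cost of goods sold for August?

COGS = $4,418.00

Aug 12, 235 sold [FIFO — oldest first]: 235 @ $18.80 = $4,418.00
Ending inventory: 65 @ $18.80 + 386 @ $19.45 + 82 @ $15.90 = $10,033.50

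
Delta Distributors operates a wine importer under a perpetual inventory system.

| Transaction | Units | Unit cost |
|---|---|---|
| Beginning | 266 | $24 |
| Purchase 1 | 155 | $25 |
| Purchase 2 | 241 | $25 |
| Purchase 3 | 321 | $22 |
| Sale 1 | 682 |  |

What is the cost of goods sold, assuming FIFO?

Sale 1 (682) [FIFO — oldest first]: 266 @ $24 + 155 @ $25 + 241 @ $25 + 20 @ $22 = $16,724
Ending inventory: 301 @ $22 = $6,622
Check: goods available $23,346 = COGS $16,724 + ending $6,622

COGS = $16,724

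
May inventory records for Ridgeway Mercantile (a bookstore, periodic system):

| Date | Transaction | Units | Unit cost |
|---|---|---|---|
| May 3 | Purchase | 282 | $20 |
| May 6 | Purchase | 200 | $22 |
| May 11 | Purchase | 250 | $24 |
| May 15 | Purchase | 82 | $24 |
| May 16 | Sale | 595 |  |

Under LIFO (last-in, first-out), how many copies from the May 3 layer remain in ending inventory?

219

May 16, 595 sold [LIFO — newest first]: 82 @ $24 + 250 @ $24 + 200 @ $22 + 63 @ $20 = $13,628
Ending inventory: 219 @ $20 = $4,380
Check: goods available $18,008 = COGS $13,628 + ending $4,380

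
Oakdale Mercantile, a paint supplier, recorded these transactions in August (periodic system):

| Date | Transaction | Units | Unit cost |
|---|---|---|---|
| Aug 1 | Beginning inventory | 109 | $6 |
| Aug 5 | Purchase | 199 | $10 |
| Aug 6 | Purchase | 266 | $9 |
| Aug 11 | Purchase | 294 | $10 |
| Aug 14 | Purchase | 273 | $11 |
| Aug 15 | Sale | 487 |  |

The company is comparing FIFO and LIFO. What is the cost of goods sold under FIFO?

COGS = $4,255

FIFO COGS: 109 @ $6 + 199 @ $10 + 179 @ $9 = $4,255
LIFO COGS: 273 @ $11 + 214 @ $10 = $5,143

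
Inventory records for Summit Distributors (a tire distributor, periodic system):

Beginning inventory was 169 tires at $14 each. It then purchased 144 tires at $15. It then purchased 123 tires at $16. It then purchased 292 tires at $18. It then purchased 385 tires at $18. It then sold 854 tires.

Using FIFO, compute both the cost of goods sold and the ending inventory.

COGS = $14,018; ending inventory = $4,662

Sale 1 (854) [FIFO — oldest first]: 169 @ $14 + 144 @ $15 + 123 @ $16 + 292 @ $18 + 126 @ $18 = $14,018
Ending inventory: 259 @ $18 = $4,662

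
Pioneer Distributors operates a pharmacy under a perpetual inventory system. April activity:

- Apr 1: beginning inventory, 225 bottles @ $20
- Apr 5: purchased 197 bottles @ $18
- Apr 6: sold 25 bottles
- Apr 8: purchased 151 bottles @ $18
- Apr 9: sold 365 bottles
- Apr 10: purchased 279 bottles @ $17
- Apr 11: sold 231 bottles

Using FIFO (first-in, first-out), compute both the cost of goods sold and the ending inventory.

Apr 6, 25 sold [FIFO — oldest first]: 25 @ $20 = $500
Apr 9, 365 sold [FIFO — oldest first]: 200 @ $20 + 165 @ $18 = $6,970
Apr 11, 231 sold [FIFO — oldest first]: 32 @ $18 + 151 @ $18 + 48 @ $17 = $4,110
Total COGS = $500 + $6,970 + $4,110 = $11,580
Ending inventory: 231 @ $17 = $3,927
Check: goods available $15,507 = COGS $11,580 + ending $3,927

COGS = $11,580; ending inventory = $3,927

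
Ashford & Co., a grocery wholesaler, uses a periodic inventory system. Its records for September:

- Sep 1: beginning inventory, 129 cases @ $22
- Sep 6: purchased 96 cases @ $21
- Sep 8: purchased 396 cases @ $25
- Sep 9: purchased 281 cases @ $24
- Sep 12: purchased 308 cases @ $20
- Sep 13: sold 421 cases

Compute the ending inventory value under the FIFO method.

Ending inventory = $17,904

Sep 13, 421 sold [FIFO — oldest first]: 129 @ $22 + 96 @ $21 + 196 @ $25 = $9,754
Ending inventory: 200 @ $25 + 281 @ $24 + 308 @ $20 = $17,904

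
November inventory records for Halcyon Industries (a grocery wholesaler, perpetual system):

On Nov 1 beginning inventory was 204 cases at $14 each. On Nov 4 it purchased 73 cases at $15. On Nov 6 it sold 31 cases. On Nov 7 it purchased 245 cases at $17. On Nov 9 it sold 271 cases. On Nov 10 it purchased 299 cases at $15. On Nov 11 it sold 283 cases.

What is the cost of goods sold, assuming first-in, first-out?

Nov 6, 31 sold [FIFO — oldest first]: 31 @ $14 = $434
Nov 9, 271 sold [FIFO — oldest first]: 173 @ $14 + 73 @ $15 + 25 @ $17 = $3,942
Nov 11, 283 sold [FIFO — oldest first]: 220 @ $17 + 63 @ $15 = $4,685
Total COGS = $434 + $3,942 + $4,685 = $9,061
Ending inventory: 236 @ $15 = $3,540

COGS = $9,061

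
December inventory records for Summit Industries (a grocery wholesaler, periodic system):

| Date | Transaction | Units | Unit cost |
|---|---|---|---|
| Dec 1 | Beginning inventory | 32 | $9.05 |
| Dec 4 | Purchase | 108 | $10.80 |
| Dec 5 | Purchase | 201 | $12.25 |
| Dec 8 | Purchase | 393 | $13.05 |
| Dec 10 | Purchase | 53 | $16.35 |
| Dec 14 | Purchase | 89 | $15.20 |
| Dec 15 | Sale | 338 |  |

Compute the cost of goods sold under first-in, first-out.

COGS = $3,881.50

Dec 15, 338 sold [FIFO — oldest first]: 32 @ $9.05 + 108 @ $10.80 + 198 @ $12.25 = $3,881.50
Ending inventory: 3 @ $12.25 + 393 @ $13.05 + 53 @ $16.35 + 89 @ $15.20 = $7,384.75
Check: goods available $11,266.25 = COGS $3,881.50 + ending $7,384.75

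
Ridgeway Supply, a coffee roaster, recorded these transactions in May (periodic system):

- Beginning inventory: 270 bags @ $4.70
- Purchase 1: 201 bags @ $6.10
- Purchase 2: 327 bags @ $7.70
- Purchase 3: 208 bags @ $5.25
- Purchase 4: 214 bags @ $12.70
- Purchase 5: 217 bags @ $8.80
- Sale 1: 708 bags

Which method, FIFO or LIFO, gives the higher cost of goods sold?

FIFO COGS: 270 @ $4.70 + 201 @ $6.10 + 237 @ $7.70 = $4,320.00
LIFO COGS: 217 @ $8.80 + 214 @ $12.70 + 208 @ $5.25 + 69 @ $7.70 = $6,250.70

LIFO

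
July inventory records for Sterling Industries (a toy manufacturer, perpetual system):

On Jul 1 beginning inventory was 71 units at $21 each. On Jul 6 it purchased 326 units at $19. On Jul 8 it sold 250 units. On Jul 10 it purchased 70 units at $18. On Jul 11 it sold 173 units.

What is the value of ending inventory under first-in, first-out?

Jul 8, 250 sold [FIFO — oldest first]: 71 @ $21 + 179 @ $19 = $4,892
Jul 11, 173 sold [FIFO — oldest first]: 147 @ $19 + 26 @ $18 = $3,261
Total COGS = $4,892 + $3,261 = $8,153
Ending inventory: 44 @ $18 = $792

Ending inventory = $792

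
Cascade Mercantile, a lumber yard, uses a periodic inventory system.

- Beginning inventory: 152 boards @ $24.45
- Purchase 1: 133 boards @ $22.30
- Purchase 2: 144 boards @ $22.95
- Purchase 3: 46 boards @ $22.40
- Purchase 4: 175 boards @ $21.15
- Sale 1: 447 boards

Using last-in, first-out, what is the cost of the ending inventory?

Ending inventory = $4,853.70

Sale 1 (447) [LIFO — newest first]: 175 @ $21.15 + 46 @ $22.40 + 144 @ $22.95 + 82 @ $22.30 = $9,865.05
Ending inventory: 152 @ $24.45 + 51 @ $22.30 = $4,853.70
Check: goods available $14,718.75 = COGS $9,865.05 + ending $4,853.70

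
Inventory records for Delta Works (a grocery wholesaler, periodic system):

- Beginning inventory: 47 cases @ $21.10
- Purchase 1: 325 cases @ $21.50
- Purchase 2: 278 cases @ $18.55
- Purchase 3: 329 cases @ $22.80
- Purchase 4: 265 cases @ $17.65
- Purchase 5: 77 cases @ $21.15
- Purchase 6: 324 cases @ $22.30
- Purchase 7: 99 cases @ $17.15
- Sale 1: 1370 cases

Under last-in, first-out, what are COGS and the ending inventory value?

COGS = $27,849.85; ending inventory = $8,016.30

Sale 1 (1370) [LIFO — newest first]: 99 @ $17.15 + 324 @ $22.30 + 77 @ $21.15 + 265 @ $17.65 + 329 @ $22.80 + 276 @ $18.55 = $27,849.85
Ending inventory: 47 @ $21.10 + 325 @ $21.50 + 2 @ $18.55 = $8,016.30
Check: goods available $35,866.15 = COGS $27,849.85 + ending $8,016.30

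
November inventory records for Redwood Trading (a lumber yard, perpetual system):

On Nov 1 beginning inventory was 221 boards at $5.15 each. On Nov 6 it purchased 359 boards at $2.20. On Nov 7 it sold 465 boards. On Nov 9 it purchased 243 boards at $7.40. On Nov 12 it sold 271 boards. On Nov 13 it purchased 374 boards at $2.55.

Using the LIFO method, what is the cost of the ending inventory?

Nov 7, 465 sold [LIFO — newest first]: 359 @ $2.20 + 106 @ $5.15 = $1,335.70
Nov 12, 271 sold [LIFO — newest first]: 243 @ $7.40 + 28 @ $5.15 = $1,942.40
Total COGS = $1,335.70 + $1,942.40 = $3,278.10
Ending inventory: 87 @ $5.15 + 374 @ $2.55 = $1,401.75
Check: goods available $4,679.85 = COGS $3,278.10 + ending $1,401.75

Ending inventory = $1,401.75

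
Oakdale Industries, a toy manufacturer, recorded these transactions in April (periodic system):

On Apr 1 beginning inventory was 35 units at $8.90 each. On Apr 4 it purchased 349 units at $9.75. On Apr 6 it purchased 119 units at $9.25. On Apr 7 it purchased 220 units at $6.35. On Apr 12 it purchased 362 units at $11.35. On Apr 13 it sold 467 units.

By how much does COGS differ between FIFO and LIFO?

FIFO COGS: 35 @ $8.90 + 349 @ $9.75 + 83 @ $9.25 = $4,482.00
LIFO COGS: 362 @ $11.35 + 105 @ $6.35 = $4,775.45
Difference = |$4,482.00 − $4,775.45| = $293.45

$293.45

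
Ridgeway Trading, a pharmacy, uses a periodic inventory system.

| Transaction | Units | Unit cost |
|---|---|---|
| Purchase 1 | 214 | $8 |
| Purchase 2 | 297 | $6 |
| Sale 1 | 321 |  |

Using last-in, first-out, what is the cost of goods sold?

COGS = $1,974

Sale 1 (321) [LIFO — newest first]: 297 @ $6 + 24 @ $8 = $1,974
Ending inventory: 190 @ $8 = $1,520
Check: goods available $3,494 = COGS $1,974 + ending $1,520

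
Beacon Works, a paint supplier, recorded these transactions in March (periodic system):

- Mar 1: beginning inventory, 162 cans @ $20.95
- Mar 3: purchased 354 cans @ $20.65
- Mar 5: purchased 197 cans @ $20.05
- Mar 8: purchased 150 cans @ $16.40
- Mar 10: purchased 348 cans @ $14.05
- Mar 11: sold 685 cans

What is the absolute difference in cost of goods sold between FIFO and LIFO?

FIFO COGS: 162 @ $20.95 + 354 @ $20.65 + 169 @ $20.05 = $14,092.45
LIFO COGS: 348 @ $14.05 + 150 @ $16.40 + 187 @ $20.05 = $11,098.75
Difference = |$14,092.45 − $11,098.75| = $2,993.70

$2,993.70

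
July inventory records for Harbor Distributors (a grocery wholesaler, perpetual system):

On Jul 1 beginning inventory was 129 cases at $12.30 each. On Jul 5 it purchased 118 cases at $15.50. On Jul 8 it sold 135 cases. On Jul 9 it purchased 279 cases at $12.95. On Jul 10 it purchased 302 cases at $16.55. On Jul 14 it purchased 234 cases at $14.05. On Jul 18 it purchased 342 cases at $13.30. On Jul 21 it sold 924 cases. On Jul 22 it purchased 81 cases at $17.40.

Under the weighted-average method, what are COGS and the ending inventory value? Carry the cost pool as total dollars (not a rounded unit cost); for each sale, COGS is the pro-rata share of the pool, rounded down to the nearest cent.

After Jul 1: 129 on hand, pool $1,586.70 (≈ $12.3000 each)
After Jul 5: 247 on hand, pool $3,415.70 (≈ $13.8287 each)
Jul 8, sell 135: 135/247 × $3,415.70 → $1,866.88
After Jul 9: 391 on hand, pool $5,161.87 (≈ $13.2017 each)
After Jul 10: 693 on hand, pool $10,159.97 (≈ $14.6609 each)
After Jul 14: 927 on hand, pool $13,447.67 (≈ $14.5067 each)
After Jul 18: 1269 on hand, pool $17,996.27 (≈ $14.1815 each)
Jul 21, sell 924: 924/1269 × $17,996.27 → $13,103.66
After Jul 22: 426 on hand, pool $6,302.01 (≈ $14.7935 each)
Total COGS = $1,866.88 + $13,103.66 = $14,970.54
Ending inventory (cost pool remaining) = $6,302.01

COGS = $14,970.54; ending inventory = $6,302.01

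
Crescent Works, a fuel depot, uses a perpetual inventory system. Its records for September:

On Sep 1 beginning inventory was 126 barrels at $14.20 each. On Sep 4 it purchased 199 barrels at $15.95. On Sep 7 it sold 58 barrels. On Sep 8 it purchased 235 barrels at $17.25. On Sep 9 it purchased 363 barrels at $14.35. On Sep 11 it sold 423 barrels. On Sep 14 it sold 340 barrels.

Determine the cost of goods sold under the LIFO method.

Sep 7, 58 sold [LIFO — newest first]: 58 @ $15.95 = $925.10
Sep 11, 423 sold [LIFO — newest first]: 363 @ $14.35 + 60 @ $17.25 = $6,244.05
Sep 14, 340 sold [LIFO — newest first]: 175 @ $17.25 + 141 @ $15.95 + 24 @ $14.20 = $5,608.50
Total COGS = $925.10 + $6,244.05 + $5,608.50 = $12,777.65
Ending inventory: 102 @ $14.20 = $1,448.40

COGS = $12,777.65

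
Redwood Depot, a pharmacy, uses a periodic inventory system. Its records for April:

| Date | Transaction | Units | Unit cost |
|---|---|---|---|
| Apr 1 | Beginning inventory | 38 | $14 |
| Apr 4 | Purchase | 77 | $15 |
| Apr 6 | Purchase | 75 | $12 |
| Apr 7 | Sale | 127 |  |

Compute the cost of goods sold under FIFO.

Apr 7, 127 sold [FIFO — oldest first]: 38 @ $14 + 77 @ $15 + 12 @ $12 = $1,831
Ending inventory: 63 @ $12 = $756

COGS = $1,831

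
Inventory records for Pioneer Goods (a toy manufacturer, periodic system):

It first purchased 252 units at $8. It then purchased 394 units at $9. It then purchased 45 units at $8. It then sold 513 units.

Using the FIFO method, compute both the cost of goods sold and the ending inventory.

COGS = $4,365; ending inventory = $1,557

Sale 1 (513) [FIFO — oldest first]: 252 @ $8 + 261 @ $9 = $4,365
Ending inventory: 133 @ $9 + 45 @ $8 = $1,557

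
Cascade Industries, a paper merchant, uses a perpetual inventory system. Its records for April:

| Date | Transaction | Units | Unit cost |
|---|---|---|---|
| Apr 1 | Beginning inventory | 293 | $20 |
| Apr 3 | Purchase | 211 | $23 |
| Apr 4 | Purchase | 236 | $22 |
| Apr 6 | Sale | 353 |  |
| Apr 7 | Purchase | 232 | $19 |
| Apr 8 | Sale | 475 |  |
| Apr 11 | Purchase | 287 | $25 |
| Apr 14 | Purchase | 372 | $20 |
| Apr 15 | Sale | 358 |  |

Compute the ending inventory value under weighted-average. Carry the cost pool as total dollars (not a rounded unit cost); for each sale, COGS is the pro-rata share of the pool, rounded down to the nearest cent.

After Apr 1: 293 on hand, pool $5,860.00 (≈ $20.0000 each)
After Apr 3: 504 on hand, pool $10,713.00 (≈ $21.2560 each)
After Apr 4: 740 on hand, pool $15,905.00 (≈ $21.4932 each)
Apr 6, sell 353: 353/740 × $15,905.00 → $7,587.11
After Apr 7: 619 on hand, pool $12,725.89 (≈ $20.5588 each)
Apr 8, sell 475: 475/619 × $12,725.89 → $9,765.42
After Apr 11: 431 on hand, pool $10,135.47 (≈ $23.5162 each)
After Apr 14: 803 on hand, pool $17,575.47 (≈ $21.8873 each)
Apr 15, sell 358: 358/803 × $17,575.47 → $7,835.63
Total COGS = $7,587.11 + $9,765.42 + $7,835.63 = $25,188.16
Ending inventory (cost pool remaining) = $9,739.84
Check: goods available $34,928.00 = COGS $25,188.16 + ending $9,739.84

Ending inventory = $9,739.84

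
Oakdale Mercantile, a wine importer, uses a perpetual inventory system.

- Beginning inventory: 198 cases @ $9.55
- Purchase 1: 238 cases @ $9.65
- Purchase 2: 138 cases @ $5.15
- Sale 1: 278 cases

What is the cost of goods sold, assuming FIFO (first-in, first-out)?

Sale 1 (278) [FIFO — oldest first]: 198 @ $9.55 + 80 @ $9.65 = $2,662.90
Ending inventory: 158 @ $9.65 + 138 @ $5.15 = $2,235.40

COGS = $2,662.90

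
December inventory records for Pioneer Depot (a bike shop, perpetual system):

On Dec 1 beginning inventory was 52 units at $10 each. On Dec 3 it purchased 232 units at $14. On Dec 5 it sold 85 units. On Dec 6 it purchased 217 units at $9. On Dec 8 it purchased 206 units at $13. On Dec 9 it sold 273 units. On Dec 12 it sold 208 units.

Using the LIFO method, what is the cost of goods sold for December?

COGS = $6,633

Dec 5, 85 sold [LIFO — newest first]: 85 @ $14 = $1,190
Dec 9, 273 sold [LIFO — newest first]: 206 @ $13 + 67 @ $9 = $3,281
Dec 12, 208 sold [LIFO — newest first]: 150 @ $9 + 58 @ $14 = $2,162
Total COGS = $1,190 + $3,281 + $2,162 = $6,633
Ending inventory: 52 @ $10 + 89 @ $14 = $1,766
Check: goods available $8,399 = COGS $6,633 + ending $1,766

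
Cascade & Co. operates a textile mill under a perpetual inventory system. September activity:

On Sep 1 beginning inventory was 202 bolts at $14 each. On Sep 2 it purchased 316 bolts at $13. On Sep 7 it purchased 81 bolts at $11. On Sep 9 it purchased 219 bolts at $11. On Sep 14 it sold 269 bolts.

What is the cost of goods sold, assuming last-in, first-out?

COGS = $2,959

Sep 14, 269 sold [LIFO — newest first]: 219 @ $11 + 50 @ $11 = $2,959
Ending inventory: 202 @ $14 + 316 @ $13 + 31 @ $11 = $7,277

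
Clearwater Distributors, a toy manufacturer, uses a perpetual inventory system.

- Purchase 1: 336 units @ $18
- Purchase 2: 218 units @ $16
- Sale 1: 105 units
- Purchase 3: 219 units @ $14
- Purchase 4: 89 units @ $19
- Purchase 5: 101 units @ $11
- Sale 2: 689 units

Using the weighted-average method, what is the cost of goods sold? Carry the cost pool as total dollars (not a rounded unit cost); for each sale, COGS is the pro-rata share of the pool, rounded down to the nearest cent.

After Purchase 1: 336 on hand, pool $6,048.00 (≈ $18.0000 each)
After Purchase 2: 554 on hand, pool $9,536.00 (≈ $17.2130 each)
Sale 1, sell 105: 105/554 × $9,536.00 → $1,807.36
After Purchase 3: 668 on hand, pool $10,794.64 (≈ $16.1596 each)
After Purchase 4: 757 on hand, pool $12,485.64 (≈ $16.4936 each)
After Purchase 5: 858 on hand, pool $13,596.64 (≈ $15.8469 each)
Sale 2, sell 689: 689/858 × $13,596.64 → $10,918.51
Total COGS = $1,807.36 + $10,918.51 = $12,725.87
Ending inventory (cost pool remaining) = $2,678.13

COGS = $12,725.87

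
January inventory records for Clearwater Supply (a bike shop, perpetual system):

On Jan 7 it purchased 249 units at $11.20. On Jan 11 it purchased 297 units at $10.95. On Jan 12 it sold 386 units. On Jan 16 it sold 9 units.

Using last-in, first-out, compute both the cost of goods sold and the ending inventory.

Jan 12, 386 sold [LIFO — newest first]: 297 @ $10.95 + 89 @ $11.20 = $4,248.95
Jan 16, 9 sold [LIFO — newest first]: 9 @ $11.20 = $100.80
Total COGS = $4,248.95 + $100.80 = $4,349.75
Ending inventory: 151 @ $11.20 = $1,691.20
Check: goods available $6,040.95 = COGS $4,349.75 + ending $1,691.20

COGS = $4,349.75; ending inventory = $1,691.20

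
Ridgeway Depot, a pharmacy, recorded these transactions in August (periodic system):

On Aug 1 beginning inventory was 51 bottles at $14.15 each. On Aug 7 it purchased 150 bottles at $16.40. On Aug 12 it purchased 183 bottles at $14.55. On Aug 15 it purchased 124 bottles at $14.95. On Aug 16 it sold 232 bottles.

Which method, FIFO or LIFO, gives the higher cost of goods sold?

FIFO COGS: 51 @ $14.15 + 150 @ $16.40 + 31 @ $14.55 = $3,632.70
LIFO COGS: 124 @ $14.95 + 108 @ $14.55 = $3,425.20

FIFO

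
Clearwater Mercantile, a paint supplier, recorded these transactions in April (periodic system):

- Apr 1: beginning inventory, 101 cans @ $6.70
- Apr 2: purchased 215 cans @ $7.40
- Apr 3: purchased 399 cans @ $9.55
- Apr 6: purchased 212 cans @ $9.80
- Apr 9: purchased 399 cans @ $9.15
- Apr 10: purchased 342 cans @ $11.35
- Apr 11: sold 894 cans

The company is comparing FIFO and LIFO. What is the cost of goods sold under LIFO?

COGS = $9,031.95

FIFO COGS: 101 @ $6.70 + 215 @ $7.40 + 399 @ $9.55 + 179 @ $9.80 = $7,832.35
LIFO COGS: 342 @ $11.35 + 399 @ $9.15 + 153 @ $9.80 = $9,031.95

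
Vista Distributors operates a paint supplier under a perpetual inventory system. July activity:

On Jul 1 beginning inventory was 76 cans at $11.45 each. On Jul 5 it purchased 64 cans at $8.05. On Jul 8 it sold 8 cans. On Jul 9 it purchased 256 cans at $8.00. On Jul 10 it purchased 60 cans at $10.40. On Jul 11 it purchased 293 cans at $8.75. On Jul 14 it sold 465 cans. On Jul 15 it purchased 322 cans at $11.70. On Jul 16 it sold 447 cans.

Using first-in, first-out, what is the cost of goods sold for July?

Jul 8, 8 sold [FIFO — oldest first]: 8 @ $11.45 = $91.60
Jul 14, 465 sold [FIFO — oldest first]: 68 @ $11.45 + 64 @ $8.05 + 256 @ $8.00 + 60 @ $10.40 + 17 @ $8.75 = $4,114.55
Jul 16, 447 sold [FIFO — oldest first]: 276 @ $8.75 + 171 @ $11.70 = $4,415.70
Total COGS = $91.60 + $4,114.55 + $4,415.70 = $8,621.85
Ending inventory: 151 @ $11.70 = $1,766.70
Check: goods available $10,388.55 = COGS $8,621.85 + ending $1,766.70

COGS = $8,621.85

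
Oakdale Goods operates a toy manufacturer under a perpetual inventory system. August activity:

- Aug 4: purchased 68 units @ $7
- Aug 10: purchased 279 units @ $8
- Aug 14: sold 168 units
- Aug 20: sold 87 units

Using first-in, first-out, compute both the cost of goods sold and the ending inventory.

COGS = $1,972; ending inventory = $736

Aug 14, 168 sold [FIFO — oldest first]: 68 @ $7 + 100 @ $8 = $1,276
Aug 20, 87 sold [FIFO — oldest first]: 87 @ $8 = $696
Total COGS = $1,276 + $696 = $1,972
Ending inventory: 92 @ $8 = $736
Check: goods available $2,708 = COGS $1,972 + ending $736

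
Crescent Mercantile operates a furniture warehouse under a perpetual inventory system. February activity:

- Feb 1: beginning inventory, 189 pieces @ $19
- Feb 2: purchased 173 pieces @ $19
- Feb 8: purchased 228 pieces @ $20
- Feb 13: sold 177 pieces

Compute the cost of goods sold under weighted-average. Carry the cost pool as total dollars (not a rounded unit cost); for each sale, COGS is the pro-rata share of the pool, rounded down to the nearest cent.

COGS = $3,431.40

After Feb 1: 189 on hand, pool $3,591.00 (≈ $19.0000 each)
After Feb 2: 362 on hand, pool $6,878.00 (≈ $19.0000 each)
After Feb 8: 590 on hand, pool $11,438.00 (≈ $19.3864 each)
Feb 13, sell 177: 177/590 × $11,438.00 → $3,431.40
Ending inventory (cost pool remaining) = $8,006.60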